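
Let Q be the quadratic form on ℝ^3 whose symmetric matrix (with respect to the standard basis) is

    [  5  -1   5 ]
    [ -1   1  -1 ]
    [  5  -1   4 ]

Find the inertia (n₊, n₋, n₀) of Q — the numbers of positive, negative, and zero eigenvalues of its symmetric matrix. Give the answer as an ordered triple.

(2, 1, 0)

Applying the same elementary operations to the rows and columns of A produces a congruent diagonal matrix with entries 5, 4/5, -1.
That gives 2 positive, 1 negative pivots.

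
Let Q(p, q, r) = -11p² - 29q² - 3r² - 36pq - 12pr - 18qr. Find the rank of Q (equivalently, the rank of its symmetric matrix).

3

The symmetric matrix is A = [[-11, -18, -6], [-18, -29, -9], [-6, -9, -3]].
Symmetric row and column elimination reduces A to a congruent diagonal form with pivots -11, 5/11, -6/5.
Counting signs: 1 positive, 2 negative.
The rank is the number of nonzero pivots: 3.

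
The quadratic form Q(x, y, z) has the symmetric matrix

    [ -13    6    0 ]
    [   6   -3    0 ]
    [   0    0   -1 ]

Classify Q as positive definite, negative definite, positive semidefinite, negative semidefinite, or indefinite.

Applying the same elementary operations to the rows and columns of A produces a congruent diagonal matrix with entries -13, -3/13, -1.
Counting signs: 3 negative.
Hence Q is negative definite.

negative definite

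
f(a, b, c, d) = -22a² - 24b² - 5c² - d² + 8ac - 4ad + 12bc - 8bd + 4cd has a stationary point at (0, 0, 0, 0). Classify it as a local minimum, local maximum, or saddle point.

The Hessian at the origin is H = [[-44, 0, 8, -4], [0, -48, 12, -8], [8, 12, -10, 4], [-4, -8, 4, -2]].
Row-reducing H symmetrically gives the diagonal entries -44, -48, -61/11, -2/183.
So there are 4 negative pivots.
H is negative definite, so the origin is a strict local maximum.

local maximum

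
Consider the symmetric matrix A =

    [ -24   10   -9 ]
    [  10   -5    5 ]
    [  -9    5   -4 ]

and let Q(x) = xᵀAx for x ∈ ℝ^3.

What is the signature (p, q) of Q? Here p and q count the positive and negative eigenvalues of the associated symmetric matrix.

Symmetric row and column elimination reduces A to a congruent diagonal form with pivots -24, -5/6, 5/4.
So there are 1 positive, 2 negative pivots.

(1, 2)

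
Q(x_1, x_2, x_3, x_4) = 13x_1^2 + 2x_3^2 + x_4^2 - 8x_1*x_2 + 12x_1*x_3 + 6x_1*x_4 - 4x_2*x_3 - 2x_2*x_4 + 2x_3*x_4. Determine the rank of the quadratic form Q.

4

Write A = [[13, -4, 6, 3], [-4, 0, -2, -1], [6, -2, 2, 1], [3, -1, 1, 1]].
Row-reducing A symmetrically gives the diagonal entries 13, -16/13, -3/4, 1/2.
Counting signs: 2 positive, 2 negative.
The rank is the number of nonzero pivots: 4.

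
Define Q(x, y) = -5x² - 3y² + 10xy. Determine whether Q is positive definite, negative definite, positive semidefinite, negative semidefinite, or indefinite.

The associated matrix is A = [[-5, 5], [5, -3]].
Row-reducing A symmetrically gives the diagonal entries -5, 2.
That gives 1 positive, 1 negative pivots.
Hence Q is indefinite.

indefinite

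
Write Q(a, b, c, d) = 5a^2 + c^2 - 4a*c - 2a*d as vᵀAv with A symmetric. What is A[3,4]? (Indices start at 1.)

The coefficient of c·d in Q is 0. For a symmetric A this equals A[3,4] + A[4,3] = 2·A[3,4].
So A[3,4] = 0/2 = 0.

0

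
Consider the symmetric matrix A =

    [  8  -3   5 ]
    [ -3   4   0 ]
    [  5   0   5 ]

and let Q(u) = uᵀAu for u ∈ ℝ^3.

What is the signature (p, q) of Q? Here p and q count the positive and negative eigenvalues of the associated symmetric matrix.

Row-reducing A symmetrically gives the diagonal entries 8, 23/8, 15/23.
So there are 3 positive pivots.

(3, 0)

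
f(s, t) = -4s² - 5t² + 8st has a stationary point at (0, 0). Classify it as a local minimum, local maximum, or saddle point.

local maximum

The Hessian at the origin is H = [[-8, 8], [8, -10]].
det H = -8·-10 − (8)² = 16 > 0 and H[1,1] = -8 < 0, so H is negative definite.
Therefore the origin is a local maximum.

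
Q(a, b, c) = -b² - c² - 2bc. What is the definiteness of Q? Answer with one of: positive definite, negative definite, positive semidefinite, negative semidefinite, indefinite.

negative semidefinite

The associated matrix is A = [[0, 0, 0], [0, -1, -1], [0, -1, -1]].
Symmetric row and column elimination reduces A to a congruent diagonal form with pivots 0, -1, 0.
That gives 1 negative, 2 zero pivots.
Hence Q is negative semidefinite.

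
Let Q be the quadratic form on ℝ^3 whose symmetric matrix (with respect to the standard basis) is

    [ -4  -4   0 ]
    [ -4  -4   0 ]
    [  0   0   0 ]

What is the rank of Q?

1

Applying the same elementary operations to the rows and columns of A produces a congruent diagonal matrix with entries -4, 0, 0.
That gives 1 negative, 2 zero pivots.
The rank is the number of nonzero pivots: 1.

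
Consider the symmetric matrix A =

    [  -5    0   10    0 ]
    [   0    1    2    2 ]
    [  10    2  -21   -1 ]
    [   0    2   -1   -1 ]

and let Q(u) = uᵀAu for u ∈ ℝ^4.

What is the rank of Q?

3

Row-reducing A symmetrically gives the diagonal entries -5, 1, -5, 0.
Counting signs: 1 positive, 2 negative, 1 zero.
The rank is the number of nonzero pivots: 3.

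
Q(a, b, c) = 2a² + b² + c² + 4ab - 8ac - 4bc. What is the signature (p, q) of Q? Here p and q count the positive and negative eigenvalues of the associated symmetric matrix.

The symmetric matrix is A = [[2, 2, -4], [2, 1, -2], [-4, -2, 1]].
Symmetric row and column elimination reduces A to a congruent diagonal form with pivots 2, -1, -3.
That gives 1 positive, 2 negative pivots.

(1, 2)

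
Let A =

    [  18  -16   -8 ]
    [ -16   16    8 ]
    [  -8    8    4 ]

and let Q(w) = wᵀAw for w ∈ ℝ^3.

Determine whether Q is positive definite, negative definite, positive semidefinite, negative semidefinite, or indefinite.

positive semidefinite

Symmetric row and column elimination reduces A to a congruent diagonal form with pivots 18, 16/9, 0.
Counting signs: 2 positive, 1 zero.
Hence Q is positive semidefinite.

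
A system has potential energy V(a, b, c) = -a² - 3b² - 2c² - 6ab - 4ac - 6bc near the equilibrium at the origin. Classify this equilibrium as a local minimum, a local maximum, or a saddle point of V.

saddle point

The Hessian at the origin is H = [[-2, -6, -4], [-6, -6, -6], [-4, -6, -4]].
Congruent diagonalization of H (simultaneous row and column reduction) yields pivots -2, 12, 1.
That gives 2 positive, 1 negative pivots.
H is indefinite, so the origin is a saddle point.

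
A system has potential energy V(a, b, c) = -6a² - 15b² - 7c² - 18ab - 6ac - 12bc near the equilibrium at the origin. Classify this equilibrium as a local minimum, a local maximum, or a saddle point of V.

local maximum

The Hessian at the origin is H = [[-12, -18, -6], [-18, -30, -12], [-6, -12, -14]].
Symmetric row and column elimination reduces H to a congruent diagonal form with pivots -12, -3, -8.
Counting signs: 3 negative.
H is negative definite, so the origin is a strict local maximum.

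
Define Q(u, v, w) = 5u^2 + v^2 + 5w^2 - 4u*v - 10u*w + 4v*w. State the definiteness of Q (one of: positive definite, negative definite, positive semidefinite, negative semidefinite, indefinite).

Write A = [[5, -2, -5], [-2, 1, 2], [-5, 2, 5]].
Symmetric row and column elimination reduces A to a congruent diagonal form with pivots 5, 1/5, 0.
That gives 2 positive, 1 zero pivots.
Hence Q is positive semidefinite.

positive semidefinite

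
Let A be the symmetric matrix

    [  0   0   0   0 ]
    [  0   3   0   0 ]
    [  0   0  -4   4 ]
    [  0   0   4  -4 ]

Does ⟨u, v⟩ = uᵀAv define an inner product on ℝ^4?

Applying the same elementary operations to the rows and columns of A produces a congruent diagonal matrix with entries 0, 3, -4, 0.
So there are 1 positive, 1 negative, 2 zero pivots.
Hence Q is indefinite.
⟨·,·⟩ is an inner product exactly when A is positive definite.

no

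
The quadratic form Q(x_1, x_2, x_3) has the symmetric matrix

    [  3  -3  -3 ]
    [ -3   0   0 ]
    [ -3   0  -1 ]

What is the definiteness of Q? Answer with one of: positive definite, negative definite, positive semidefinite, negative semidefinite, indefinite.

indefinite

Applying the same elementary operations to the rows and columns of A produces a congruent diagonal matrix with entries 3, -3, -1.
That gives 1 positive, 2 negative pivots.
Hence Q is indefinite.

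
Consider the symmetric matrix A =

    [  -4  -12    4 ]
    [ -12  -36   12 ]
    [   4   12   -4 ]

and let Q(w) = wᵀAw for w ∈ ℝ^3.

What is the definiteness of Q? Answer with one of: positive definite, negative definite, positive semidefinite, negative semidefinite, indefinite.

negative semidefinite

Row-reducing A symmetrically gives the diagonal entries -4, 0, 0.
That gives 1 negative, 2 zero pivots.
Hence Q is negative semidefinite.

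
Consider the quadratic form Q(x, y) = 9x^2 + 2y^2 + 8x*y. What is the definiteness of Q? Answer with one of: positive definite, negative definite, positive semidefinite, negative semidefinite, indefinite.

The symmetric matrix of Q is [[9, 4], [4, 2]].
For the 2×2 matrix [[9, 4], [4, 2]]: det = 9·2 − (4)² = 2, trace = 11.
det > 0 so both eigenvalues share the sign of the trace; trace = 11 > 0 ⇒ both positive.

positive definite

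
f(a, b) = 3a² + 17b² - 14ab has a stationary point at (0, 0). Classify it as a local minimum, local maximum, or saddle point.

local minimum

The Hessian at the origin is H = [[6, -14], [-14, 34]].
det H = 6·34 − (-14)² = 8 > 0 and H[1,1] = 6 > 0, so H is positive definite.
Therefore the origin is a local minimum.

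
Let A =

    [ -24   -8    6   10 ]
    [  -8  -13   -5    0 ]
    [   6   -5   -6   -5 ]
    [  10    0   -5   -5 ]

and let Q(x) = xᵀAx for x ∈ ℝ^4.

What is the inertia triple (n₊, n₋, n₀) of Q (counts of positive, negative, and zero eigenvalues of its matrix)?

(1, 2, 1)

Row-reducing A symmetrically gives the diagonal entries -24, -31/3, 15/62, 0.
So there are 1 positive, 2 negative, 1 zero pivots.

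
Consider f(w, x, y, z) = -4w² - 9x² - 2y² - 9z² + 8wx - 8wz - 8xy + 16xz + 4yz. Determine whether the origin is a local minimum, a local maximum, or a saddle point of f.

The Hessian at the origin is H = [[-8, 8, 0, -8], [8, -18, -8, 16], [0, -8, -4, 4], [-8, 16, 4, -18]].
Congruent diagonalization of H (simultaneous row and column reduction) yields pivots -8, -10, 12/5, -6.
That gives 1 positive, 3 negative pivots.
H is indefinite, so the origin is a saddle point.

saddle point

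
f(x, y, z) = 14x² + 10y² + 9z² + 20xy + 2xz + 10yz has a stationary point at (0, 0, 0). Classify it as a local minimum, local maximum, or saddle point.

local minimum

The Hessian at the origin is H = [[28, 20, 2], [20, 20, 10], [2, 10, 18]].
Applying the same elementary operations to the rows and columns of H produces a congruent diagonal matrix with entries 28, 40/7, 5.
That gives 3 positive pivots.
H is positive definite, so the origin is a strict local minimum.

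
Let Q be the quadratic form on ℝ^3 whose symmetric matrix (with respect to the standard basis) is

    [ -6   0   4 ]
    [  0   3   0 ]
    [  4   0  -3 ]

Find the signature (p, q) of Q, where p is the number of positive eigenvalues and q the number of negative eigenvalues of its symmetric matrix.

(1, 2)

Applying the same elementary operations to the rows and columns of A produces a congruent diagonal matrix with entries -6, 3, -1/3.
Counting signs: 1 positive, 2 negative.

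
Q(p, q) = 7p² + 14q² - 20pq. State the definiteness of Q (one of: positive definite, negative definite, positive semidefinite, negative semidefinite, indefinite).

The symmetric matrix of Q is [[7, -10], [-10, 14]].
For the 2×2 matrix [[7, -10], [-10, 14]]: det = 7·14 − (-10)² = -2, trace = 21.
det < 0 so the eigenvalues have opposite signs; the form is indefinite.

indefinite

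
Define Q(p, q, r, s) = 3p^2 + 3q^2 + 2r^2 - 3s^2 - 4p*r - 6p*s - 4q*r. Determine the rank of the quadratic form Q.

The associated matrix is A = [[3, 0, -2, -3], [0, 3, -2, 0], [-2, -2, 2, 0], [-3, 0, 0, -3]].
Congruent diagonalization of A (simultaneous row and column reduction) yields pivots 3, 3, -2/3, 0.
That gives 2 positive, 1 negative, 1 zero pivots.
The rank is the number of nonzero pivots: 3.

3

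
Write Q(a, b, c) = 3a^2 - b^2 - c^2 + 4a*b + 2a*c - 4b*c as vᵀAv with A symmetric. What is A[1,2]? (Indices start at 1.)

The coefficient of a·b in Q is 4. For a symmetric A this equals A[1,2] + A[2,1] = 2·A[1,2].
So A[1,2] = 4/2 = 2.

2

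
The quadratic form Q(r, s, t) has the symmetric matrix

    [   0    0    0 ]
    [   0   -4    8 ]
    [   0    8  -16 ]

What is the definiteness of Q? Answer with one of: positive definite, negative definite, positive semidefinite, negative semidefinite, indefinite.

Symmetric row and column elimination reduces A to a congruent diagonal form with pivots 0, -4, 0.
That gives 1 negative, 2 zero pivots.
Hence Q is negative semidefinite.

negative semidefinite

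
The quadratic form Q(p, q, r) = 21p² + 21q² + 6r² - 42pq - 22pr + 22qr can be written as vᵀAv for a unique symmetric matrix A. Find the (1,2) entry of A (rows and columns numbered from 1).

-21

The coefficient of p·q in Q is -42. For a symmetric A this equals A[1,2] + A[2,1] = 2·A[1,2].
So A[1,2] = -42/2 = -21.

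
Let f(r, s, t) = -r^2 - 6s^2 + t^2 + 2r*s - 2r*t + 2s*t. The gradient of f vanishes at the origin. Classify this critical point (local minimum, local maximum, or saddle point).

The Hessian at the origin is H = [[-2, 2, -2], [2, -12, 2], [-2, 2, 2]].
Row-reducing H symmetrically gives the diagonal entries -2, -10, 4.
So there are 1 positive, 2 negative pivots.
H is indefinite, so the origin is a saddle point.

saddle point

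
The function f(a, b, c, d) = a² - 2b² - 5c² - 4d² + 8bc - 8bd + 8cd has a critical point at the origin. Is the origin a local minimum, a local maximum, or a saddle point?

The Hessian at the origin is H = [[2, 0, 0, 0], [0, -4, 8, -8], [0, 8, -10, 8], [0, -8, 8, -8]].
An LDLᵀ factorisation of H has diagonal entries 2, -4, 6, -8/3.
That gives 2 positive, 2 negative pivots.
H is indefinite, so the origin is a saddle point.

saddle point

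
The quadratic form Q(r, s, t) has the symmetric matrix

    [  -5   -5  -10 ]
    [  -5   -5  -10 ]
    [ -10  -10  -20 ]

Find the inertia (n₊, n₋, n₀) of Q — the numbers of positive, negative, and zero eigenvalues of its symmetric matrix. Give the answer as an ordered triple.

Congruent diagonalization of A (simultaneous row and column reduction) yields pivots -5, 0, 0.
So there are 1 negative, 2 zero pivots.

(0, 1, 2)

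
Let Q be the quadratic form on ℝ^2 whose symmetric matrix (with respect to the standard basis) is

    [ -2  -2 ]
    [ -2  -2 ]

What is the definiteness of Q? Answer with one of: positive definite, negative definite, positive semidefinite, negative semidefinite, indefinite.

Applying the same elementary operations to the rows and columns of A produces a congruent diagonal matrix with entries -2, 0.
Counting signs: 1 negative, 1 zero.
Hence Q is negative semidefinite.

negative semidefinite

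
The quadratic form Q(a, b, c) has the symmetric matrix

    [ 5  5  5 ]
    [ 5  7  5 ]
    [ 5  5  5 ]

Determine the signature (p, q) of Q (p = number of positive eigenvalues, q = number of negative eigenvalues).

Row-reducing A symmetrically gives the diagonal entries 5, 2, 0.
That gives 2 positive, 1 zero pivots.

(2, 0)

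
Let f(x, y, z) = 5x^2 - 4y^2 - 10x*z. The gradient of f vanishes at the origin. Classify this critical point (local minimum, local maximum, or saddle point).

saddle point

The Hessian at the origin is H = [[10, 0, -10], [0, -8, 0], [-10, 0, 0]].
An LDLᵀ factorisation of H has diagonal entries 10, -8, -10.
That gives 1 positive, 2 negative pivots.
H is indefinite, so the origin is a saddle point.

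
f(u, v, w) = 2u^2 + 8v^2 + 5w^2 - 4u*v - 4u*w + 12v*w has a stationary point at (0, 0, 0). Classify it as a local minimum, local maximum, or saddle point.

The Hessian at the origin is H = [[4, -4, -4], [-4, 16, 12], [-4, 12, 10]].
Row-reducing H symmetrically gives the diagonal entries 4, 12, 2/3.
That gives 3 positive pivots.
H is positive definite, so the origin is a strict local minimum.

local minimum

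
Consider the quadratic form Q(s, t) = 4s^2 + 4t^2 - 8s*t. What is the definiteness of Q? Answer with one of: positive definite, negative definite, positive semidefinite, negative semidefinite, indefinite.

The symmetric matrix of Q is [[4, -4], [-4, 4]].
For the 2×2 matrix [[4, -4], [-4, 4]]: det = 4·4 − (-4)² = 0, trace = 8.
det = 0 so one eigenvalue is zero; the form is semidefinite with the sign of the trace.

positive semidefinite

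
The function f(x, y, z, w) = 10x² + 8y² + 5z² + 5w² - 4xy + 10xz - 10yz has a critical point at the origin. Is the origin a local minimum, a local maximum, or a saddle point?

local minimum

The Hessian at the origin is H = [[20, -4, 10, 0], [-4, 16, -10, 0], [10, -10, 10, 0], [0, 0, 0, 10]].
Congruent diagonalization of H (simultaneous row and column reduction) yields pivots 20, 76/5, 15/19, 10.
Counting signs: 4 positive.
H is positive definite, so the origin is a strict local minimum.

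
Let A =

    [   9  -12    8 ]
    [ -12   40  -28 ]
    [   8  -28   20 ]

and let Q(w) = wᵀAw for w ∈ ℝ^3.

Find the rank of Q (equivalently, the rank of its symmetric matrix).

Applying the same elementary operations to the rows and columns of A produces a congruent diagonal matrix with entries 9, 24, 10/27.
So there are 3 positive pivots.
The rank is the number of nonzero pivots: 3.

3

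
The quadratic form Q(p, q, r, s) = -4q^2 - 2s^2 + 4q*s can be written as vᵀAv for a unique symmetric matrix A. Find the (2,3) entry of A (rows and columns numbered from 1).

The coefficient of q·r in Q is 0. For a symmetric A this equals A[2,3] + A[3,2] = 2·A[2,3].
So A[2,3] = 0/2 = 0.

0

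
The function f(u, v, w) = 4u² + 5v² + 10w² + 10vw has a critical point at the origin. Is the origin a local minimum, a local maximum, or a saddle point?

local minimum

The Hessian at the origin is H = [[8, 0, 0], [0, 10, 10], [0, 10, 20]].
Congruent diagonalization of H (simultaneous row and column reduction) yields pivots 8, 10, 10.
Counting signs: 3 positive.
H is positive definite, so the origin is a strict local minimum.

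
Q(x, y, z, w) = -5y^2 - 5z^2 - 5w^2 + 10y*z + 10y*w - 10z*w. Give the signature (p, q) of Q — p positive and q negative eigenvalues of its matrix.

The symmetric matrix is A = [[0, 0, 0, 0], [0, -5, 5, 5], [0, 5, -5, -5], [0, 5, -5, -5]].
Congruent diagonalization of A (simultaneous row and column reduction) yields pivots 0, -5, 0, 0.
That gives 1 negative, 3 zero pivots.

(0, 1)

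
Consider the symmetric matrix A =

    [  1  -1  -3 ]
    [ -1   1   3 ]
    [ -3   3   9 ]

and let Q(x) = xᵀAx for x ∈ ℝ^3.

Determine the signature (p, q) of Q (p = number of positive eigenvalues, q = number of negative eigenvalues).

(1, 0)

Congruent diagonalization of A (simultaneous row and column reduction) yields pivots 1, 0, 0.
So there are 1 positive, 2 zero pivots.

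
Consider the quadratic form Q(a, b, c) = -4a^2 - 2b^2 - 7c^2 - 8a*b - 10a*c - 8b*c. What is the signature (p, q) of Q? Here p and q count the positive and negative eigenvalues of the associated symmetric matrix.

Write A = [[-4, -4, -5], [-4, -2, -4], [-5, -4, -7]].
Applying the same elementary operations to the rows and columns of A produces a congruent diagonal matrix with entries -4, 2, -5/4.
So there are 1 positive, 2 negative pivots.

(1, 2)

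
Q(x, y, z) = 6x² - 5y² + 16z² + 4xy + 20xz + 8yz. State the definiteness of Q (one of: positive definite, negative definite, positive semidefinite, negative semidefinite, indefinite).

indefinite

The symmetric matrix is A = [[6, 2, 10], [2, -5, 4], [10, 4, 16]].
Row-reducing A symmetrically gives the diagonal entries 6, -17/3, -10/17.
Counting signs: 1 positive, 2 negative.
Hence Q is indefinite.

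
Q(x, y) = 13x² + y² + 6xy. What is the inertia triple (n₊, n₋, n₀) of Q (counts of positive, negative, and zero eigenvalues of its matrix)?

The associated matrix is A = [[13, 3], [3, 1]].
Applying the same elementary operations to the rows and columns of A produces a congruent diagonal matrix with entries 13, 4/13.
So there are 2 positive pivots.

(2, 0, 0)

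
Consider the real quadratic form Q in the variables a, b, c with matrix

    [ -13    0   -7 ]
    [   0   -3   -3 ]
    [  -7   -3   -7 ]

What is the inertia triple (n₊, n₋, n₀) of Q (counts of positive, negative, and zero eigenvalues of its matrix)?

An LDLᵀ factorisation of A has diagonal entries -13, -3, -3/13.
So there are 3 negative pivots.

(0, 3, 0)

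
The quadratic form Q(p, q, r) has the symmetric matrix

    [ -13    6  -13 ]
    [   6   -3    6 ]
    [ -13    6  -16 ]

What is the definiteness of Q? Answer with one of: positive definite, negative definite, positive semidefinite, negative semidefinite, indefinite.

negative definite

Applying the same elementary operations to the rows and columns of A produces a congruent diagonal matrix with entries -13, -3/13, -3.
So there are 3 negative pivots.
Hence Q is negative definite.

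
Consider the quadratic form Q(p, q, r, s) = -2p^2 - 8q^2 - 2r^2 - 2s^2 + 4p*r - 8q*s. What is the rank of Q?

The associated matrix is A = [[-2, 0, 2, 0], [0, -8, 0, -4], [2, 0, -2, 0], [0, -4, 0, -2]].
Applying the same elementary operations to the rows and columns of A produces a congruent diagonal matrix with entries -2, -8, 0, 0.
Counting signs: 2 negative, 2 zero.
The rank is the number of nonzero pivots: 2.

2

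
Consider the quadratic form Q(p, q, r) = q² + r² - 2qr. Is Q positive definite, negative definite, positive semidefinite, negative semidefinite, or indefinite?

positive semidefinite

Write A = [[0, 0, 0], [0, 1, -1], [0, -1, 1]].
Congruent diagonalization of A (simultaneous row and column reduction) yields pivots 0, 1, 0.
That gives 1 positive, 2 zero pivots.
Hence Q is positive semidefinite.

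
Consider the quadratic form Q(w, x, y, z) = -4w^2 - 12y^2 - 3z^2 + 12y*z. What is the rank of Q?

2

The associated matrix is A = [[-4, 0, 0, 0], [0, 0, 0, 0], [0, 0, -12, 6], [0, 0, 6, -3]].
Applying the same elementary operations to the rows and columns of A produces a congruent diagonal matrix with entries -4, 0, -12, 0.
That gives 2 negative, 2 zero pivots.
The rank is the number of nonzero pivots: 2.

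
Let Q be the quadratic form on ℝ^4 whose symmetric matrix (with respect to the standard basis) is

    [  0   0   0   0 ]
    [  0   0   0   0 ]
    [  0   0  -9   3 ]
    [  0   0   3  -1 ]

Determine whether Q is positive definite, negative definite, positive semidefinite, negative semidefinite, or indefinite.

negative semidefinite

Applying the same elementary operations to the rows and columns of A produces a congruent diagonal matrix with entries 0, 0, -9, 0.
So there are 1 negative, 3 zero pivots.
Hence Q is negative semidefinite.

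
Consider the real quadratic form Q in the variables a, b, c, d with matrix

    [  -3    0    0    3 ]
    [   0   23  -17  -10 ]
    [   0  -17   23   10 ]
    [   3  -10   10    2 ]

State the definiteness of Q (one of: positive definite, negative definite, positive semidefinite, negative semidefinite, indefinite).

indefinite

Row-reducing A symmetrically gives the diagonal entries -3, 23, 240/23, 0.
Counting signs: 2 positive, 1 negative, 1 zero.
Hence Q is indefinite.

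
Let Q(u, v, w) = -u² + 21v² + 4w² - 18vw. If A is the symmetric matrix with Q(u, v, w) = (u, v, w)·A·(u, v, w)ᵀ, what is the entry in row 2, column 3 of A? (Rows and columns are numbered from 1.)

-9

The coefficient of v·w in Q is -18. For a symmetric A this equals A[2,3] + A[3,2] = 2·A[2,3].
So A[2,3] = -18/2 = -9.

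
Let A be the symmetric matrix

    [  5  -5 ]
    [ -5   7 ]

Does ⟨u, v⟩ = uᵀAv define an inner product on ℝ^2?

For the 2×2 matrix [[5, -5], [-5, 7]]: det = 5·7 − (-5)² = 10, trace = 12.
det > 0 so both eigenvalues share the sign of the trace; trace = 12 > 0 ⇒ both positive.
⟨·,·⟩ is an inner product exactly when A is positive definite.

yes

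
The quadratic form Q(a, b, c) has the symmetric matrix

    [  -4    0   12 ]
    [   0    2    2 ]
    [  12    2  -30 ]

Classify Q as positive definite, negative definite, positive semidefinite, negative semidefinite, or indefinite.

An LDLᵀ factorisation of A has diagonal entries -4, 2, 4.
So there are 2 positive, 1 negative pivots.
Hence Q is indefinite.

indefinite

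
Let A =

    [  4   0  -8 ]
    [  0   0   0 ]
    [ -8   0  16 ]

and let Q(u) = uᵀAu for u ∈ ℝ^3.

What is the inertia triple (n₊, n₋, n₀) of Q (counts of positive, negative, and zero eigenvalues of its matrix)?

(1, 0, 2)

Congruent diagonalization of A (simultaneous row and column reduction) yields pivots 4, 0, 0.
That gives 1 positive, 2 zero pivots.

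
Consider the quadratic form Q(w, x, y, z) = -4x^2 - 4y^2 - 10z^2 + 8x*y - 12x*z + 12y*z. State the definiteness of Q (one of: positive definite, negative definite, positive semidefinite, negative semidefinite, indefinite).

negative semidefinite

Write A = [[0, 0, 0, 0], [0, -4, 4, -6], [0, 4, -4, 6], [0, -6, 6, -10]].
Applying the same elementary operations to the rows and columns of A produces a congruent diagonal matrix with entries 0, -4, 0, -1.
Counting signs: 2 negative, 2 zero.
Hence Q is negative semidefinite.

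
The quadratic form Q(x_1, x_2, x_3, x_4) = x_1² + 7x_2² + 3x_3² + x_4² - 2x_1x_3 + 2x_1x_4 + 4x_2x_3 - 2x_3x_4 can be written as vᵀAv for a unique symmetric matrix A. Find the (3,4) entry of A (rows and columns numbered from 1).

The coefficient of x_3·x_4 in Q is -2. For a symmetric A this equals A[3,4] + A[4,3] = 2·A[3,4].
So A[3,4] = -2/2 = -1.

-1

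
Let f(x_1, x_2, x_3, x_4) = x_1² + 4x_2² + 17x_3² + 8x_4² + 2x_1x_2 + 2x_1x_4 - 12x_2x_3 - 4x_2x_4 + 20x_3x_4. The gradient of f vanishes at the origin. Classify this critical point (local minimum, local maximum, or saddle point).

local minimum

The Hessian at the origin is H = [[2, 2, 0, 2], [2, 8, -12, -4], [0, -12, 34, 20], [2, -4, 20, 16]].
Symmetric row and column elimination reduces H to a congruent diagonal form with pivots 2, 6, 10, 8/5.
That gives 4 positive pivots.
H is positive definite, so the origin is a strict local minimum.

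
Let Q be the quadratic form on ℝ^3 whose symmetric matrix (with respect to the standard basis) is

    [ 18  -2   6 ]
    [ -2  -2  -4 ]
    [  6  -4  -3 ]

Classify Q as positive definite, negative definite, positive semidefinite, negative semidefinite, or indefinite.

Symmetric row and column elimination reduces A to a congruent diagonal form with pivots 18, -20/9, 0.
That gives 1 positive, 1 negative, 1 zero pivots.
Hence Q is indefinite.

indefinite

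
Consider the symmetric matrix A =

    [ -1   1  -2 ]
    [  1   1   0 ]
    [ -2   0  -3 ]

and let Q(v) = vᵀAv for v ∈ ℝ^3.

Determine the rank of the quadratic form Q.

Congruent diagonalization of A (simultaneous row and column reduction) yields pivots -1, 2, -1.
Counting signs: 1 positive, 2 negative.
The rank is the number of nonzero pivots: 3.

3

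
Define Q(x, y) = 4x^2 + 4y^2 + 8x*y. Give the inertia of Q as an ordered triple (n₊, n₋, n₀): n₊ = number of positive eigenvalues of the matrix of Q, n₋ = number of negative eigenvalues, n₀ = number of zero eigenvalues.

The symmetric matrix is A = [[4, 4], [4, 4]].
Symmetric row and column elimination reduces A to a congruent diagonal form with pivots 4, 0.
Counting signs: 1 positive, 1 zero.

(1, 0, 1)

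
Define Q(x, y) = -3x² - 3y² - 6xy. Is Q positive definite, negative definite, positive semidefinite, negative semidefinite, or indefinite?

The associated matrix is A = [[-3, -3], [-3, -3]].
Row-reducing A symmetrically gives the diagonal entries -3, 0.
Counting signs: 1 negative, 1 zero.
Hence Q is negative semidefinite.

negative semidefinite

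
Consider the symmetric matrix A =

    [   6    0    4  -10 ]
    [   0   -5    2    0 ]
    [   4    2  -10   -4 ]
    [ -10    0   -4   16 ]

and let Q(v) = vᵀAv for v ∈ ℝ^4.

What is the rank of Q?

An LDLᵀ factorisation of A has diagonal entries 6, -5, -178/15, -6/89.
Counting signs: 1 positive, 3 negative.
The rank is the number of nonzero pivots: 4.

4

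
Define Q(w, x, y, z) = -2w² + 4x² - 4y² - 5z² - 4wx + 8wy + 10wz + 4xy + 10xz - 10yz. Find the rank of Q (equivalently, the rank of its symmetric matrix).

The associated matrix is A = [[-2, -2, 4, 5], [-2, 4, 2, 5], [4, 2, -4, -5], [5, 5, -5, -5]].
Row-reducing A symmetrically gives the diagonal entries -2, 6, 10/3, 0.
Counting signs: 2 positive, 1 negative, 1 zero.
The rank is the number of nonzero pivots: 3.

3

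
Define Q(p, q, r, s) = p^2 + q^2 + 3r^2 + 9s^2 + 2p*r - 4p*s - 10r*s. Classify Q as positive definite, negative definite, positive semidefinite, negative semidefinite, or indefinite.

The symmetric matrix of Q is A = [[1, 0, 1, -2], [0, 1, 0, 0], [1, 0, 3, -5], [-2, 0, -5, 9]].
Leading principal minors: Δ_1 = 1, Δ_2 = 1, Δ_3 = 2, Δ_4 = 1.
All leading principal minors are positive, so by Sylvester's criterion Q is positive definite.

positive definite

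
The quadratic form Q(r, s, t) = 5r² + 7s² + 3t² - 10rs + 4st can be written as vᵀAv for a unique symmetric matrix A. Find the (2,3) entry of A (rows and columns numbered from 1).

2

The coefficient of s·t in Q is 4. For a symmetric A this equals A[2,3] + A[3,2] = 2·A[2,3].
So A[2,3] = 4/2 = 2.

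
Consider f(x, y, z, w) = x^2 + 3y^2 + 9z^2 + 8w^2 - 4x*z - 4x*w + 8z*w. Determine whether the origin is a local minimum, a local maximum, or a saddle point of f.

local minimum

The Hessian at the origin is H = [[2, 0, -4, -4], [0, 6, 0, 0], [-4, 0, 18, 8], [-4, 0, 8, 16]].
Row-reducing H symmetrically gives the diagonal entries 2, 6, 10, 8.
So there are 4 positive pivots.
H is positive definite, so the origin is a strict local minimum.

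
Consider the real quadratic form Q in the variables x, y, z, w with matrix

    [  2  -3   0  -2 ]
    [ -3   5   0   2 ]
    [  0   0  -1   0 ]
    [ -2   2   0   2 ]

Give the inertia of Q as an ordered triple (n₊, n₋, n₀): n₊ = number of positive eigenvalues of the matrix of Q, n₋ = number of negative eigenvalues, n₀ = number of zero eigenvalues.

Symmetric row and column elimination reduces A to a congruent diagonal form with pivots 2, 1/2, -1, -2.
That gives 2 positive, 2 negative pivots.

(2, 2, 0)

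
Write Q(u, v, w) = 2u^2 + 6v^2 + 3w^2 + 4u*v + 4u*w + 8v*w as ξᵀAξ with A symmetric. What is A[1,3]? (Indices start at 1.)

The coefficient of u·w in Q is 4. For a symmetric A this equals A[1,3] + A[3,1] = 2·A[1,3].
So A[1,3] = 4/2 = 2.

2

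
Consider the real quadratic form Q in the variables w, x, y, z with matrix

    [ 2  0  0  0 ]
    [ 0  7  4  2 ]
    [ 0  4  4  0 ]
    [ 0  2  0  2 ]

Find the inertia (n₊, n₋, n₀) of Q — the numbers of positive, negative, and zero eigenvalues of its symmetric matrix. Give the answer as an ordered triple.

(4, 0, 0)

Symmetric row and column elimination reduces A to a congruent diagonal form with pivots 2, 7, 12/7, 2/3.
Counting signs: 4 positive.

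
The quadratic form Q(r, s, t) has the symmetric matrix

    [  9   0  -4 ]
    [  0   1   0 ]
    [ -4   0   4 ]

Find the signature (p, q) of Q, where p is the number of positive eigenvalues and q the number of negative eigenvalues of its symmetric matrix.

(3, 0)

Row-reducing A symmetrically gives the diagonal entries 9, 1, 20/9.
So there are 3 positive pivots.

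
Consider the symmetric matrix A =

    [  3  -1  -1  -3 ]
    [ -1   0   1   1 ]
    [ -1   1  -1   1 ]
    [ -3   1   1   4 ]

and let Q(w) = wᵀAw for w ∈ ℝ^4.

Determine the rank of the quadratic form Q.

3

Row-reducing A symmetrically gives the diagonal entries 3, -1/3, 0, 1.
So there are 2 positive, 1 negative, 1 zero pivots.
The rank is the number of nonzero pivots: 3.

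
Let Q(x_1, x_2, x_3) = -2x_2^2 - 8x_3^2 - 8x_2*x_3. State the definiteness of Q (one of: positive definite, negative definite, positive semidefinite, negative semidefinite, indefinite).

negative semidefinite

The associated matrix is A = [[0, 0, 0], [0, -2, -4], [0, -4, -8]].
Congruent diagonalization of A (simultaneous row and column reduction) yields pivots 0, -2, 0.
So there are 1 negative, 2 zero pivots.
Hence Q is negative semidefinite.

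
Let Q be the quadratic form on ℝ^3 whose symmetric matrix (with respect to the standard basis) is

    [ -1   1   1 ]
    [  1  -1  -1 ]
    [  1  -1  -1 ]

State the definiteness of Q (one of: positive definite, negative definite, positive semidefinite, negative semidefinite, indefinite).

Congruent diagonalization of A (simultaneous row and column reduction) yields pivots -1, 0, 0.
Counting signs: 1 negative, 2 zero.
Hence Q is negative semidefinite.

negative semidefinite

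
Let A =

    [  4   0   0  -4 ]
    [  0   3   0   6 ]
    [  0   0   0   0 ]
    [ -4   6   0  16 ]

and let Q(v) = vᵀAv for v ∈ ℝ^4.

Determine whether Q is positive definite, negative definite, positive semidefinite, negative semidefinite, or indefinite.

positive semidefinite

Congruent diagonalization of A (simultaneous row and column reduction) yields pivots 4, 3, 0, 0.
So there are 2 positive, 2 zero pivots.
Hence Q is positive semidefinite.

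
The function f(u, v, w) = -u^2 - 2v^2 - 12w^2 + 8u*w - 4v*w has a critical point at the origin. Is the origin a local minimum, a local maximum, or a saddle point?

saddle point

The Hessian at the origin is H = [[-2, 0, 8], [0, -4, -4], [8, -4, -24]].
Row-reducing H symmetrically gives the diagonal entries -2, -4, 12.
Counting signs: 1 positive, 2 negative.
H is indefinite, so the origin is a saddle point.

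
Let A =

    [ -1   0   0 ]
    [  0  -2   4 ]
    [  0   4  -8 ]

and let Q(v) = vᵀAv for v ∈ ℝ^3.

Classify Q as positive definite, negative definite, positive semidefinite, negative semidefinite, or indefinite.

Symmetric row and column elimination reduces A to a congruent diagonal form with pivots -1, -2, 0.
Counting signs: 2 negative, 1 zero.
Hence Q is negative semidefinite.

negative semidefinite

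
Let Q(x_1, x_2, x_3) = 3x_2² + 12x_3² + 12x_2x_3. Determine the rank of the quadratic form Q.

The symmetric matrix is A = [[0, 0, 0], [0, 3, 6], [0, 6, 12]].
Congruent diagonalization of A (simultaneous row and column reduction) yields pivots 0, 3, 0.
That gives 1 positive, 2 zero pivots.
The rank is the number of nonzero pivots: 1.

1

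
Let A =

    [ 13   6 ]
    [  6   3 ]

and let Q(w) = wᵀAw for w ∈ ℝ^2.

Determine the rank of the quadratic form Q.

2

Applying the same elementary operations to the rows and columns of A produces a congruent diagonal matrix with entries 13, 3/13.
So there are 2 positive pivots.
The rank is the number of nonzero pivots: 2.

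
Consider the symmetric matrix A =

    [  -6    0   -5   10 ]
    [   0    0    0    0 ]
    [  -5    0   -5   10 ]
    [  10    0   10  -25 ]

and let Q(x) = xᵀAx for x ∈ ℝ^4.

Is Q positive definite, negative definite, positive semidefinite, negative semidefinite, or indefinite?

Row-reducing A symmetrically gives the diagonal entries -6, 0, -5/6, -5.
That gives 3 negative, 1 zero pivots.
Hence Q is negative semidefinite.

negative semidefinite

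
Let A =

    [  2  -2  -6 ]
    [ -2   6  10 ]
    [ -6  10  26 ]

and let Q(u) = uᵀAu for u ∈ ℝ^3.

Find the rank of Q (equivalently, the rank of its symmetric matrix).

3

An LDLᵀ factorisation of A has diagonal entries 2, 4, 4.
That gives 3 positive pivots.
The rank is the number of nonzero pivots: 3.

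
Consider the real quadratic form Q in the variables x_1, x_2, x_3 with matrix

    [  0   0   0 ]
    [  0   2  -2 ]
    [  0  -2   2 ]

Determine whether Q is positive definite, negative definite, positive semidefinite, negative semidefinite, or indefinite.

positive semidefinite

Row-reducing A symmetrically gives the diagonal entries 0, 2, 0.
So there are 1 positive, 2 zero pivots.
Hence Q is positive semidefinite.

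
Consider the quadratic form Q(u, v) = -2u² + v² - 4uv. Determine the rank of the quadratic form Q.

The symmetric matrix is A = [[-2, -2], [-2, 1]].
Applying the same elementary operations to the rows and columns of A produces a congruent diagonal matrix with entries -2, 3.
That gives 1 positive, 1 negative pivots.
The rank is the number of nonzero pivots: 2.

2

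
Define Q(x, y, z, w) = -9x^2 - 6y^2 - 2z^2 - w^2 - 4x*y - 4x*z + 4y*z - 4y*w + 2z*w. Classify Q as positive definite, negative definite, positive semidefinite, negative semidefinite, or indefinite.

The symmetric matrix of Q is A = [[-9, -2, -2, 0], [-2, -6, 2, -2], [-2, 2, -2, 1], [0, -2, 1, -1]].
Leading principal minors: Δ_1 = -9, Δ_2 = 50, Δ_3 = -24, Δ_4 = 6.
The signs alternate starting with Δ_1 < 0, so by Sylvester's criterion Q is negative definite.

negative definite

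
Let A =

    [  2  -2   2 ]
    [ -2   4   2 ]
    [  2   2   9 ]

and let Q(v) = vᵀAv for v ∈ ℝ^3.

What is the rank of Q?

An LDLᵀ factorisation of A has diagonal entries 2, 2, -1.
Counting signs: 2 positive, 1 negative.
The rank is the number of nonzero pivots: 3.

3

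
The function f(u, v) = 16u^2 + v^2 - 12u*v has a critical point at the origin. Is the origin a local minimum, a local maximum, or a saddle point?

saddle point

The Hessian at the origin is H = [[32, -12], [-12, 2]].
det H = 32·2 − (-12)² = -80 < 0, so H is indefinite.
Therefore the origin is a saddle point.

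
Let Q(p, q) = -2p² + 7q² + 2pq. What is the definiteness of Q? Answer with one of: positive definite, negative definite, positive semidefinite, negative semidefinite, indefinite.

indefinite

The associated matrix is A = [[-2, 1], [1, 7]].
An LDLᵀ factorisation of A has diagonal entries -2, 15/2.
Counting signs: 1 positive, 1 negative.
Hence Q is indefinite.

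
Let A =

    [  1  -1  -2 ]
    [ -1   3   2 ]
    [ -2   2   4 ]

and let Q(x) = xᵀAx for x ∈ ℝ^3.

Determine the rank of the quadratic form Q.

Row-reducing A symmetrically gives the diagonal entries 1, 2, 0.
Counting signs: 2 positive, 1 zero.
The rank is the number of nonzero pivots: 2.

2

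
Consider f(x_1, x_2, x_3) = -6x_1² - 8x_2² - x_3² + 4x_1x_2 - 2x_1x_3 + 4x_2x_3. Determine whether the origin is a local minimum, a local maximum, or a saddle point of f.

The Hessian at the origin is H = [[-12, 4, -2], [4, -16, 4], [-2, 4, -2]].
Congruent diagonalization of H (simultaneous row and column reduction) yields pivots -12, -44/3, -10/11.
So there are 3 negative pivots.
H is negative definite, so the origin is a strict local maximum.

local maximum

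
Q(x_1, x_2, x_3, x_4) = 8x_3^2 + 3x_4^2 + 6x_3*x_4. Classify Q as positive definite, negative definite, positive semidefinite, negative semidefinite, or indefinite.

positive semidefinite

The symmetric matrix is A = [[0, 0, 0, 0], [0, 0, 0, 0], [0, 0, 8, 3], [0, 0, 3, 3]].
Symmetric row and column elimination reduces A to a congruent diagonal form with pivots 0, 0, 8, 15/8.
So there are 2 positive, 2 zero pivots.
Hence Q is positive semidefinite.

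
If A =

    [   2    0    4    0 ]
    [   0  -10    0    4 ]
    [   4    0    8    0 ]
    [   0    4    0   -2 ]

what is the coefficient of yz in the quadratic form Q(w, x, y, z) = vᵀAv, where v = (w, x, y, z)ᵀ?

The coefficient of yz is A[3,4] + A[4,3] = 2·0 = 0.

0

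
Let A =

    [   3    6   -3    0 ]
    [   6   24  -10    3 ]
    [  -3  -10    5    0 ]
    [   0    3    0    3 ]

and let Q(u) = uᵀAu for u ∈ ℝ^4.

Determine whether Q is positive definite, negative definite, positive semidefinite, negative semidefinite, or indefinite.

positive definite

Leading principal minors: Δ_1 = 3, Δ_2 = 36, Δ_3 = 24, Δ_4 = 18.
All leading principal minors are positive, so by Sylvester's criterion Q is positive definite.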